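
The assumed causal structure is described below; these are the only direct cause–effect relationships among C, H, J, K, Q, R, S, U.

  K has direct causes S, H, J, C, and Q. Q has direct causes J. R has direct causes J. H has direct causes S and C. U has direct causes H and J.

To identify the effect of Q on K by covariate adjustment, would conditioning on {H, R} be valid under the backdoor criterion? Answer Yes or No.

No

Backdoor paths from Q to K (paths whose first edge points into Q):
  P1: Q <- J -> K
  P2: Q <- J -> U <- H <- C -> K
  P3: Q <- J -> U <- H <- S -> K
  P4: Q <- J -> U <- H -> K
Condition 1 (no descendant of Q in the set): holds — descendants of Q are {K}; none are in {H, R}.
Condition 2 (every backdoor path blocked by {H, R}):
  P1: open — no interior node is in the conditioning set.
  P2: blocked at collider U (neither it nor any descendant is in the conditioning set).
  P3: blocked at collider U (neither it nor any descendant is in the conditioning set).
  P4: blocked at collider U (neither it nor any descendant is in the conditioning set).
{H, R} does not satisfy the backdoor criterion.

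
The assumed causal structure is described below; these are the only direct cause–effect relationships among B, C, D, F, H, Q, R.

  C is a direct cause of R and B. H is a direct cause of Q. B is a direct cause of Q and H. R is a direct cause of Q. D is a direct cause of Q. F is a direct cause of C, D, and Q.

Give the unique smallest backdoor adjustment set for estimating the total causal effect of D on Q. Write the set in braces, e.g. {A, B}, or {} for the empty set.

{F}

Variables eligible for adjustment (non-descendants of D, excluding D and Q): {B, C, F, H, R}.
Backdoor paths from D to Q:
  P1: D <- F -> C -> B -> H -> Q
  P2: D <- F -> C -> B -> Q
  P3: D <- F -> C -> R -> Q
  P4: D <- F -> Q
The empty set is not sufficient: P1 (D <- F -> C -> B -> H -> Q) has no collider blocking it and no conditioned non-collider, so it is open.
Try {F}:
  P1: blocked at fork node F ∈ conditioning set.
  P2: blocked at fork node F ∈ conditioning set.
  P3: blocked at fork node F ∈ conditioning set.
  P4: blocked at fork node F ∈ conditioning set.
{F} contains no descendant of D and blocks every backdoor path.
No other singleton works — e.g. {C} leaves P4 open — so {F} is the unique smallest valid adjustment set.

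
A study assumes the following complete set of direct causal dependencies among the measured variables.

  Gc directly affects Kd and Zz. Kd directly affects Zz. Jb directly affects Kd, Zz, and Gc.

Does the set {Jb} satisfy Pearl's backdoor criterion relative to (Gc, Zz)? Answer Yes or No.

Backdoor paths from Gc to Zz (paths whose first edge points into Gc):
  P1: Gc <- Jb -> Kd -> Zz
  P2: Gc <- Jb -> Zz
Condition 1 (no descendant of Gc in the set): holds — descendants of Gc are {Kd, Zz}; none are in {Jb}.
Condition 2 (every backdoor path blocked by {Jb}):
  P1: blocked at fork node Jb ∈ conditioning set.
  P2: blocked at fork node Jb ∈ conditioning set.
{Jb} satisfies the backdoor criterion.

Yes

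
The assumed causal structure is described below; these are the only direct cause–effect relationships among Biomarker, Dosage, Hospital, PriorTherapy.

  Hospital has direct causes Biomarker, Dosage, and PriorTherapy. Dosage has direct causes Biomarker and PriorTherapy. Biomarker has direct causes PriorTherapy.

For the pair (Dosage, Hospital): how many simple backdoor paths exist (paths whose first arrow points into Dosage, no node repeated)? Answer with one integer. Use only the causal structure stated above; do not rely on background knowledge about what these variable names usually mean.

4

A backdoor path from Dosage to Hospital is any simple undirected path whose first edge points into Dosage (i.e. leaves Dosage via a parent).
Parents of Dosage: {Biomarker, PriorTherapy}.
Enumerating:
  P1: Dosage <- PriorTherapy -> Biomarker -> Hospital
  P2: Dosage <- PriorTherapy -> Hospital
  P3: Dosage <- Biomarker <- PriorTherapy -> Hospital
  P4: Dosage <- Biomarker -> Hospital
That exhausts the simple backdoor paths. Count: 4.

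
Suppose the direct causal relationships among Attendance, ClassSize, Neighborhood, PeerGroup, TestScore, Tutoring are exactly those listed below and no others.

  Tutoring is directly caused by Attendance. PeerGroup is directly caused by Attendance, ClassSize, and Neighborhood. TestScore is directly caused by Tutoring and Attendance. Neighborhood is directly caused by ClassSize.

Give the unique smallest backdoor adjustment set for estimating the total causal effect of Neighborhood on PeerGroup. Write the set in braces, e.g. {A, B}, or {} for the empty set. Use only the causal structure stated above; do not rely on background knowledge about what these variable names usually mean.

Variables eligible for adjustment (non-descendants of Neighborhood, excluding Neighborhood and PeerGroup): {Attendance, ClassSize, TestScore, Tutoring}.
Backdoor paths from Neighborhood to PeerGroup:
  P1: Neighborhood <- ClassSize -> PeerGroup
The empty set is not sufficient: P1 (Neighborhood <- ClassSize -> PeerGroup) has no collider blocking it and no conditioned non-collider, so it is open.
Try {ClassSize}:
  P1: blocked at fork node ClassSize ∈ conditioning set.
{ClassSize} contains no descendant of Neighborhood and blocks every backdoor path.
No other singleton works — e.g. {Attendance} leaves P1 open — so {ClassSize} is the unique smallest valid adjustment set.

{ClassSize}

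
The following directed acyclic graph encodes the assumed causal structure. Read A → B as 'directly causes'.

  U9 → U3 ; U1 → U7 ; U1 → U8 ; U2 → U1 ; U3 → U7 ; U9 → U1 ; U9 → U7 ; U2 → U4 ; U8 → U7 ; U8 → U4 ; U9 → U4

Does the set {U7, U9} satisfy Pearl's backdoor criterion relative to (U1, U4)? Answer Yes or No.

No

Backdoor paths from U1 to U4 (paths whose first edge points into U1):
  P1: U1 <- U2 -> U4
  P2: U1 <- U9 -> U4
  P3: U1 <- U9 -> U3 -> U7 <- U8 -> U4
  P4: U1 <- U9 -> U7 <- U8 -> U4
Condition 1 (no descendant of U1 in the set): FAILS — U7 is a descendant of U1.
Condition 2 (every backdoor path blocked by {U7, U9}):
  P1: open — no interior node is in the conditioning set.
  P2: blocked at fork node U9 ∈ conditioning set.
  P3: blocked at fork node U9 ∈ conditioning set.
  P4: blocked at fork node U9 ∈ conditioning set.
{U7, U9} does not satisfy the backdoor criterion.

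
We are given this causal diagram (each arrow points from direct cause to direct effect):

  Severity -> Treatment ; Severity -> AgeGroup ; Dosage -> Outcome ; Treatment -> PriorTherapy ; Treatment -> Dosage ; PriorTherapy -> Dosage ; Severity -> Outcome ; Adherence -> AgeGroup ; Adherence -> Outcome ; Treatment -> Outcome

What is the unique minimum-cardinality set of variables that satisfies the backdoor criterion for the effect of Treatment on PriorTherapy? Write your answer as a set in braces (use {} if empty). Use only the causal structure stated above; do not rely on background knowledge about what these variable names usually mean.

Variables eligible for adjustment (non-descendants of Treatment, excluding Treatment and PriorTherapy): {Adherence, AgeGroup, Severity}.
Backdoor paths from Treatment to PriorTherapy:
  P1: Treatment <- Severity -> AgeGroup <- Adherence -> Outcome <- Dosage <- PriorTherapy
  P2: Treatment <- Severity -> Outcome <- Dosage <- PriorTherapy
Each backdoor path contains an unconditioned collider, so every path is already blocked with the empty conditioning set:
  P1: blocked at collider AgeGroup (neither it nor any descendant is in the conditioning set).
  P2: blocked at collider Outcome (neither it nor any descendant is in the conditioning set).
The empty set is therefore the unique smallest valid set.

{}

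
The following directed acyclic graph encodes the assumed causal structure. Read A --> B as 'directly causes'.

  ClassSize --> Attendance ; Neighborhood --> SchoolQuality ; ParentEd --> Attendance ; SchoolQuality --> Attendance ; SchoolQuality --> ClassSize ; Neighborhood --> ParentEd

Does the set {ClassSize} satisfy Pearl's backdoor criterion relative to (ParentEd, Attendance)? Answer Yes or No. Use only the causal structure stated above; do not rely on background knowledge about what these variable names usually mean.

Backdoor paths from ParentEd to Attendance (paths whose first edge points into ParentEd):
  P1: ParentEd <- Neighborhood -> SchoolQuality -> ClassSize -> Attendance
  P2: ParentEd <- Neighborhood -> SchoolQuality -> Attendance
Condition 1 (no descendant of ParentEd in the set): holds — descendants of ParentEd are {Attendance}; none are in {ClassSize}.
Condition 2 (every backdoor path blocked by {ClassSize}):
  P1: blocked at chain node ClassSize ∈ conditioning set.
  P2: open — no interior node is in the conditioning set.
{ClassSize} does not satisfy the backdoor criterion.

No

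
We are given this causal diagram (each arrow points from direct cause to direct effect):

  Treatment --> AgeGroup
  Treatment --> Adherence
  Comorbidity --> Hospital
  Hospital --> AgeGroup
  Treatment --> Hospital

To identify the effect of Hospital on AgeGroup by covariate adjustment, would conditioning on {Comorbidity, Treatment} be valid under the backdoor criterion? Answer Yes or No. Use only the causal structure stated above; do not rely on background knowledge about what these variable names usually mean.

Backdoor paths from Hospital to AgeGroup (paths whose first edge points into Hospital):
  P1: Hospital <- Treatment -> AgeGroup
Condition 1 (no descendant of Hospital in the set): holds — descendants of Hospital are {AgeGroup}; none are in {Comorbidity, Treatment}.
Condition 2 (every backdoor path blocked by {Comorbidity, Treatment}):
  P1: blocked at fork node Treatment ∈ conditioning set.
{Comorbidity, Treatment} satisfies the backdoor criterion.

Yes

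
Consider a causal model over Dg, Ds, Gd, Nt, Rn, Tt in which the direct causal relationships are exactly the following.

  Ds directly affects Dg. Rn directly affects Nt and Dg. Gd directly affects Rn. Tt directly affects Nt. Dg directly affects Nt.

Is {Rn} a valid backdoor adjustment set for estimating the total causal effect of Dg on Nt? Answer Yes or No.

Yes

Backdoor paths from Dg to Nt (paths whose first edge points into Dg):
  P1: Dg <- Rn -> Nt
Condition 1 (no descendant of Dg in the set): holds — descendants of Dg are {Nt}; none are in {Rn}.
Condition 2 (every backdoor path blocked by {Rn}):
  P1: blocked at fork node Rn ∈ conditioning set.
{Rn} satisfies the backdoor criterion.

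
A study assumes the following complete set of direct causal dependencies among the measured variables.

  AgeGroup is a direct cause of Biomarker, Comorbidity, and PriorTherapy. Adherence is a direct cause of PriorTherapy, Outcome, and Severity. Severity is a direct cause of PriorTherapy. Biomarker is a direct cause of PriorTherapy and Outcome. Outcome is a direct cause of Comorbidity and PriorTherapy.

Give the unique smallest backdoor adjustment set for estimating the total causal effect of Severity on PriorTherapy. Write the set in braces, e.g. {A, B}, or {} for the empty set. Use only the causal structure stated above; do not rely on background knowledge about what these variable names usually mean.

Variables eligible for adjustment (non-descendants of Severity, excluding Severity and PriorTherapy): {Adherence, AgeGroup, Biomarker, Comorbidity, Outcome}.
Backdoor paths from Severity to PriorTherapy:
  P1: Severity <- Adherence -> Outcome <- Biomarker <- AgeGroup -> PriorTherapy
  P2: Severity <- Adherence -> Outcome <- Biomarker -> PriorTherapy
  P3: Severity <- Adherence -> Outcome -> PriorTherapy
  P4: Severity <- Adherence -> Outcome -> Comorbidity <- AgeGroup -> Biomarker -> PriorTherapy
  P5: Severity <- Adherence -> Outcome -> Comorbidity <- AgeGroup -> PriorTherapy
  P6: Severity <- Adherence -> PriorTherapy
The empty set is not sufficient: P3 (Severity <- Adherence -> Outcome -> PriorTherapy) has no collider blocking it and no conditioned non-collider, so it is open.
Try {Adherence}:
  P1: blocked at fork node Adherence ∈ conditioning set.
  P2: blocked at fork node Adherence ∈ conditioning set.
  P3: blocked at fork node Adherence ∈ conditioning set.
  P4: blocked at fork node Adherence ∈ conditioning set.
  P5: blocked at fork node Adherence ∈ conditioning set.
  P6: blocked at fork node Adherence ∈ conditioning set.
{Adherence} contains no descendant of Severity and blocks every backdoor path.
No other singleton works — e.g. {AgeGroup} leaves P3 open — so {Adherence} is the unique smallest valid adjustment set.

{Adherence}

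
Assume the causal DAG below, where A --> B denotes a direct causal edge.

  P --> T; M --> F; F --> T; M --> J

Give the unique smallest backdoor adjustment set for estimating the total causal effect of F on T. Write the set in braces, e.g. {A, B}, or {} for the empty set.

{}

Variables eligible for adjustment (non-descendants of F, excluding F and T): {J, M, P}.
Backdoor paths from F to T:
  (none)
With no backdoor paths the empty set already satisfies the criterion, and it is trivially minimal.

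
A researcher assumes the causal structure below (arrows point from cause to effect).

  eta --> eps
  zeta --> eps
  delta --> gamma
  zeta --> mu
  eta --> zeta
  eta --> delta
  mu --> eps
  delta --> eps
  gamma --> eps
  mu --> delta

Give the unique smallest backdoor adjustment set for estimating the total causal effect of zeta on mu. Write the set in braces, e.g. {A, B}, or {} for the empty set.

Variables eligible for adjustment (non-descendants of zeta, excluding zeta and mu): {eta}.
Backdoor paths from zeta to mu:
  P1: zeta <- eta -> delta <- mu
  P2: zeta <- eta -> delta -> gamma -> eps <- mu
  P3: zeta <- eta -> delta -> eps <- mu
  P4: zeta <- eta -> eps <- mu
  P5: zeta <- eta -> eps <- delta <- mu
  P6: zeta <- eta -> eps <- gamma <- delta <- mu
Each backdoor path contains an unconditioned collider, so every path is already blocked with the empty conditioning set:
  P1: blocked at collider delta (neither it nor any descendant is in the conditioning set).
  P2: blocked at collider eps (neither it nor any descendant is in the conditioning set).
  P3: blocked at collider eps (neither it nor any descendant is in the conditioning set).
  P4: blocked at collider eps (neither it nor any descendant is in the conditioning set).
  P5: blocked at collider eps (neither it nor any descendant is in the conditioning set).
  P6: blocked at collider eps (neither it nor any descendant is in the conditioning set).
The empty set is therefore the unique smallest valid set.

{}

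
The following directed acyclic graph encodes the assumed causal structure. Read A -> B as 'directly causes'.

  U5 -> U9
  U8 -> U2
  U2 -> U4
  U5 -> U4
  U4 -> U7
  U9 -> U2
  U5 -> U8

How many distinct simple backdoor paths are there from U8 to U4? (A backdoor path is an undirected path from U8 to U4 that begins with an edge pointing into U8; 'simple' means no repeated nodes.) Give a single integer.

A backdoor path from U8 to U4 is any simple undirected path whose first edge points into U8 (i.e. leaves U8 via a parent).
Parents of U8: {U5}.
Enumerating:
  P1: U8 <- U5 -> U9 -> U2 -> U4
  P2: U8 <- U5 -> U4
That exhausts the simple backdoor paths. Count: 2.

2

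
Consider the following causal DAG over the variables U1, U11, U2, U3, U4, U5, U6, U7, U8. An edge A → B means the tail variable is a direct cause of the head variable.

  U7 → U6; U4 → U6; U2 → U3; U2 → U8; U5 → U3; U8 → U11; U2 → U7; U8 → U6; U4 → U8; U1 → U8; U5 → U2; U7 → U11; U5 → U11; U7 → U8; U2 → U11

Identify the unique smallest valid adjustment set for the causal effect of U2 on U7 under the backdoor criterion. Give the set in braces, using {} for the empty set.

{}

Variables eligible for adjustment (non-descendants of U2, excluding U2 and U7): {U1, U4, U5}.
Backdoor paths from U2 to U7:
  P1: U2 <- U5 -> U11 <- U7
  P2: U2 <- U5 -> U11 <- U8 <- U4 -> U6 <- U7
  P3: U2 <- U5 -> U11 <- U8 <- U7
  P4: U2 <- U5 -> U11 <- U8 -> U6 <- U7
Each backdoor path contains an unconditioned collider, so every path is already blocked with the empty conditioning set:
  P1: blocked at collider U11 (neither it nor any descendant is in the conditioning set).
  P2: blocked at collider U11 (neither it nor any descendant is in the conditioning set).
  P3: blocked at collider U11 (neither it nor any descendant is in the conditioning set).
  P4: blocked at collider U11 (neither it nor any descendant is in the conditioning set).
The empty set is therefore the unique smallest valid set.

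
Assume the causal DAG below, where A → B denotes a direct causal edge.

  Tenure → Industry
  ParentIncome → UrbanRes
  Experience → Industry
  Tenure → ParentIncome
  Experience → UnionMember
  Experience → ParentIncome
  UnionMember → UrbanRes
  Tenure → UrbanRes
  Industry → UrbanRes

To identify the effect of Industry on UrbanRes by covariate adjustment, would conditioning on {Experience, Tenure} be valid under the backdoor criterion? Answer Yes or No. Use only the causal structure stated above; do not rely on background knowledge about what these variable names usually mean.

Yes

Backdoor paths from Industry to UrbanRes (paths whose first edge points into Industry):
  P1: Industry <- Tenure -> ParentIncome <- Experience -> UnionMember -> UrbanRes
  P2: Industry <- Tenure -> ParentIncome -> UrbanRes
  P3: Industry <- Tenure -> UrbanRes
  P4: Industry <- Experience -> ParentIncome <- Tenure -> UrbanRes
  P5: Industry <- Experience -> ParentIncome -> UrbanRes
  P6: Industry <- Experience -> UnionMember -> UrbanRes
Condition 1 (no descendant of Industry in the set): holds — descendants of Industry are {UrbanRes}; none are in {Experience, Tenure}.
Condition 2 (every backdoor path blocked by {Experience, Tenure}):
  P1: blocked at fork node Tenure ∈ conditioning set.
  P2: blocked at fork node Tenure ∈ conditioning set.
  P3: blocked at fork node Tenure ∈ conditioning set.
  P4: blocked at fork node Experience ∈ conditioning set.
  P5: blocked at fork node Experience ∈ conditioning set.
  P6: blocked at fork node Experience ∈ conditioning set.
{Experience, Tenure} satisfies the backdoor criterion.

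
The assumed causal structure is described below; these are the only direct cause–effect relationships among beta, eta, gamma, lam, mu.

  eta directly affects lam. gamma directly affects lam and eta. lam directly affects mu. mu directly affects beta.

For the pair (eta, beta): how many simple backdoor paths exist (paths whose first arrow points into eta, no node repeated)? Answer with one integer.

1

A backdoor path from eta to beta is any simple undirected path whose first edge points into eta (i.e. leaves eta via a parent).
Parents of eta: {gamma}.
Enumerating:
  P1: eta <- gamma -> lam -> mu -> beta
That exhausts the simple backdoor paths. Count: 1.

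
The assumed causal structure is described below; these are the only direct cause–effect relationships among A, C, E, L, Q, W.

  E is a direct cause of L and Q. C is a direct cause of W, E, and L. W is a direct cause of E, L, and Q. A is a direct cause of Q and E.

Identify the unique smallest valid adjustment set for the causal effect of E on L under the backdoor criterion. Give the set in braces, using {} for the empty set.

{C, W}

Variables eligible for adjustment (non-descendants of E, excluding E and L): {A, C, W}.
Backdoor paths from E to L:
  P1: E <- A -> Q <- W <- C -> L
  P2: E <- A -> Q <- W -> L
  P3: E <- C -> W -> L
  P4: E <- C -> L
  P5: E <- W <- C -> L
  P6: E <- W -> L
The empty set is not sufficient: P3 (E <- C -> W -> L) has no collider blocking it and no conditioned non-collider, so it is open.
Try {C, W}:
  P1: blocked at collider Q (neither it nor any descendant is in the conditioning set).
  P2: blocked at collider Q (neither it nor any descendant is in the conditioning set).
  P3: blocked at fork node C ∈ conditioning set.
  P4: blocked at fork node C ∈ conditioning set.
  P5: blocked at chain node W ∈ conditioning set.
  P6: blocked at fork node W ∈ conditioning set.
{C, W} contains no descendant of E and blocks every backdoor path.
Every element of {C, W} is needed (dropping C leaves P4 open; dropping W leaves P6 open), so no proper subset is valid.
Among all size-2 subsets of the eligible variables, only {C, W} blocks every backdoor path, so it is the unique smallest valid adjustment set.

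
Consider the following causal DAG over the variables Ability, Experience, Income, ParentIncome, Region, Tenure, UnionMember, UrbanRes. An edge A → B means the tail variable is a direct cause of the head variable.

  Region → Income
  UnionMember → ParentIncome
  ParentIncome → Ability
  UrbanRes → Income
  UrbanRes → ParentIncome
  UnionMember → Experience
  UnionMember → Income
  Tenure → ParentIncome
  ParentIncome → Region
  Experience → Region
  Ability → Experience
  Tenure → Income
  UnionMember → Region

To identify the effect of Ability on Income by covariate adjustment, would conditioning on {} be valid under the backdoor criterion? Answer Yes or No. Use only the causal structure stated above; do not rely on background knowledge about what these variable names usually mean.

Backdoor paths from Ability to Income (paths whose first edge points into Ability):
  P1: Ability <- ParentIncome <- Tenure -> Income
  P2: Ability <- ParentIncome <- UrbanRes -> Income
  P3: Ability <- ParentIncome <- UnionMember -> Experience -> Region -> Income
  P4: Ability <- ParentIncome <- UnionMember -> Region -> Income
  P5: Ability <- ParentIncome <- UnionMember -> Income
  P6: Ability <- ParentIncome -> Region <- UnionMember -> Income
  P7: Ability <- ParentIncome -> Region <- Experience <- UnionMember -> Income
  P8: Ability <- ParentIncome -> Region -> Income
Condition 1 (no descendant of Ability in the set): holds — descendants of Ability are {Experience, Income, Region}; none are in {}.
Condition 2 (every backdoor path blocked by {}):
  P1: open — no interior node is in the conditioning set.
  P2: open — no interior node is in the conditioning set.
  P3: open — no interior node is in the conditioning set.
  P4: open — no interior node is in the conditioning set.
  P5: open — no interior node is in the conditioning set.
  P6: blocked at collider Region (neither it nor any descendant is in the conditioning set).
  P7: blocked at collider Region (neither it nor any descendant is in the conditioning set).
  P8: open — no interior node is in the conditioning set.
{} does not satisfy the backdoor criterion.

No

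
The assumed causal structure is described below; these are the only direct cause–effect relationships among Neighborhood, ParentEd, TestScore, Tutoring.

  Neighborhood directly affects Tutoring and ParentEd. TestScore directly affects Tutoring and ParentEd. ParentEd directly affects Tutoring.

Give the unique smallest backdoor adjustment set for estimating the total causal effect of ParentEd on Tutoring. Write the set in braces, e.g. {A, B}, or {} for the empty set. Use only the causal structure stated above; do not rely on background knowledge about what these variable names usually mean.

Variables eligible for adjustment (non-descendants of ParentEd, excluding ParentEd and Tutoring): {Neighborhood, TestScore}.
Backdoor paths from ParentEd to Tutoring:
  P1: ParentEd <- Neighborhood -> Tutoring
  P2: ParentEd <- TestScore -> Tutoring
The empty set is not sufficient: P1 (ParentEd <- Neighborhood -> Tutoring) has no collider blocking it and no conditioned non-collider, so it is open.
Try {Neighborhood, TestScore}:
  P1: blocked at fork node Neighborhood ∈ conditioning set.
  P2: blocked at fork node TestScore ∈ conditioning set.
{Neighborhood, TestScore} contains no descendant of ParentEd and blocks every backdoor path.
Every element of {Neighborhood, TestScore} is needed (dropping Neighborhood leaves P1 open; dropping TestScore leaves P2 open), so no proper subset is valid.
Among all size-2 subsets of the eligible variables, only {Neighborhood, TestScore} blocks every backdoor path, so it is the unique smallest valid adjustment set.

{Neighborhood, TestScore}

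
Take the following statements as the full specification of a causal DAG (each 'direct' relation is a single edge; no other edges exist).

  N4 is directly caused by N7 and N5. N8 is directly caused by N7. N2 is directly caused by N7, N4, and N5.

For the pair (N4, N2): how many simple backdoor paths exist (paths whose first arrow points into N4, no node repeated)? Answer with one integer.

A backdoor path from N4 to N2 is any simple undirected path whose first edge points into N4 (i.e. leaves N4 via a parent).
Parents of N4: {N5, N7}.
Enumerating:
  P1: N4 <- N5 -> N2
  P2: N4 <- N7 -> N2
That exhausts the simple backdoor paths. Count: 2.

2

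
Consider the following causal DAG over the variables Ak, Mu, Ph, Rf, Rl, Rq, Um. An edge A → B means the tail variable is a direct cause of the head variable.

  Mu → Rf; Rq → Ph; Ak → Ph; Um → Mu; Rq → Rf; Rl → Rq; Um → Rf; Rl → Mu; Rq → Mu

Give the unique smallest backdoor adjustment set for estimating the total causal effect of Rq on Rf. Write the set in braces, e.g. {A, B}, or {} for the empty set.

{Rl}

Variables eligible for adjustment (non-descendants of Rq, excluding Rq and Rf): {Ak, Rl, Um}.
Backdoor paths from Rq to Rf:
  P1: Rq <- Rl -> Mu <- Um -> Rf
  P2: Rq <- Rl -> Mu -> Rf
The empty set is not sufficient: P2 (Rq <- Rl -> Mu -> Rf) has no collider blocking it and no conditioned non-collider, so it is open.
Try {Rl}:
  P1: blocked at fork node Rl ∈ conditioning set.
  P2: blocked at fork node Rl ∈ conditioning set.
{Rl} contains no descendant of Rq and blocks every backdoor path.
No other singleton works — e.g. {Um} leaves P2 open — so {Rl} is the unique smallest valid adjustment set.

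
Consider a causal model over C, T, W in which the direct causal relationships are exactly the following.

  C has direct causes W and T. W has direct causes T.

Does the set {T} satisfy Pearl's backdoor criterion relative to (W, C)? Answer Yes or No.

Backdoor paths from W to C (paths whose first edge points into W):
  P1: W <- T -> C
Condition 1 (no descendant of W in the set): holds — descendants of W are {C}; none are in {T}.
Condition 2 (every backdoor path blocked by {T}):
  P1: blocked at fork node T ∈ conditioning set.
{T} satisfies the backdoor criterion.

Yes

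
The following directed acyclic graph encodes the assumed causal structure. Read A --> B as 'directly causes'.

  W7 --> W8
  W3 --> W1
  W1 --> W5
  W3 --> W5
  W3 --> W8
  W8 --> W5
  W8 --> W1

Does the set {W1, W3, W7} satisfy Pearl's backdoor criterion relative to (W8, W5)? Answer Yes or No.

Backdoor paths from W8 to W5 (paths whose first edge points into W8):
  P1: W8 <- W3 -> W1 -> W5
  P2: W8 <- W3 -> W5
Condition 1 (no descendant of W8 in the set): FAILS — W1 is a descendant of W8.
Condition 2 (every backdoor path blocked by {W1, W3, W7}):
  P1: blocked at fork node W3 ∈ conditioning set.
  P2: blocked at fork node W3 ∈ conditioning set.
{W1, W3, W7} does not satisfy the backdoor criterion.

No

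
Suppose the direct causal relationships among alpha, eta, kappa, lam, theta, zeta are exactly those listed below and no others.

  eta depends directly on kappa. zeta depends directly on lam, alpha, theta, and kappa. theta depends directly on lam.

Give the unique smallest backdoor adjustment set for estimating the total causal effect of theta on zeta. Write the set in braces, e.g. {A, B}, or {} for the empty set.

Variables eligible for adjustment (non-descendants of theta, excluding theta and zeta): {alpha, eta, kappa, lam}.
Backdoor paths from theta to zeta:
  P1: theta <- lam -> zeta
The empty set is not sufficient: P1 (theta <- lam -> zeta) has no collider blocking it and no conditioned non-collider, so it is open.
Try {lam}:
  P1: blocked at fork node lam ∈ conditioning set.
{lam} contains no descendant of theta and blocks every backdoor path.
No other singleton works — e.g. {alpha} leaves P1 open — so {lam} is the unique smallest valid adjustment set.

{lam}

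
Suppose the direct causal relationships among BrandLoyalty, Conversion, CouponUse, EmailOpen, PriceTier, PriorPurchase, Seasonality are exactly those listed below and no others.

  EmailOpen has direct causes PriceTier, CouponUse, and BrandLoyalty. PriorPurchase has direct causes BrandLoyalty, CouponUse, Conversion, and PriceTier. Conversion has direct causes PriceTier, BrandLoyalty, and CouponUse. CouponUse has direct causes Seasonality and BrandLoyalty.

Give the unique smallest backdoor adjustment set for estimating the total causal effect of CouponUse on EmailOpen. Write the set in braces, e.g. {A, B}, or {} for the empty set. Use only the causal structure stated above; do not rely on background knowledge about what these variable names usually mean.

Variables eligible for adjustment (non-descendants of CouponUse, excluding CouponUse and EmailOpen): {BrandLoyalty, PriceTier, Seasonality}.
Backdoor paths from CouponUse to EmailOpen:
  P1: CouponUse <- BrandLoyalty -> Conversion <- PriceTier -> EmailOpen
  P2: CouponUse <- BrandLoyalty -> Conversion -> PriorPurchase <- PriceTier -> EmailOpen
  P3: CouponUse <- BrandLoyalty -> EmailOpen
  P4: CouponUse <- BrandLoyalty -> PriorPurchase <- PriceTier -> EmailOpen
  P5: CouponUse <- BrandLoyalty -> PriorPurchase <- Conversion <- PriceTier -> EmailOpen
The empty set is not sufficient: P3 (CouponUse <- BrandLoyalty -> EmailOpen) has no collider blocking it and no conditioned non-collider, so it is open.
Try {BrandLoyalty}:
  P1: blocked at fork node BrandLoyalty ∈ conditioning set.
  P2: blocked at fork node BrandLoyalty ∈ conditioning set.
  P3: blocked at fork node BrandLoyalty ∈ conditioning set.
  P4: blocked at fork node BrandLoyalty ∈ conditioning set.
  P5: blocked at fork node BrandLoyalty ∈ conditioning set.
{BrandLoyalty} contains no descendant of CouponUse and blocks every backdoor path.
No other singleton works — e.g. {Seasonality} leaves P3 open — so {BrandLoyalty} is the unique smallest valid adjustment set.

{BrandLoyalty}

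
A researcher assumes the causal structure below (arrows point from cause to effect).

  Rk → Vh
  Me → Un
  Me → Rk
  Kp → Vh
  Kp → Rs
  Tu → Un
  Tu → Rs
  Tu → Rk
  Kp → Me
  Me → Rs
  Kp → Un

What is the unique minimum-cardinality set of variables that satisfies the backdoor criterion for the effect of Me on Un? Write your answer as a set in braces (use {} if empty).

Variables eligible for adjustment (non-descendants of Me, excluding Me and Un): {Kp, Tu}.
Backdoor paths from Me to Un:
  P1: Me <- Kp -> Un
  P2: Me <- Kp -> Rs <- Tu -> Un
  P3: Me <- Kp -> Vh <- Rk <- Tu -> Un
The empty set is not sufficient: P1 (Me <- Kp -> Un) has no collider blocking it and no conditioned non-collider, so it is open.
Try {Kp}:
  P1: blocked at fork node Kp ∈ conditioning set.
  P2: blocked at fork node Kp ∈ conditioning set.
  P3: blocked at fork node Kp ∈ conditioning set.
{Kp} contains no descendant of Me and blocks every backdoor path.
No other singleton works — e.g. {Tu} leaves P1 open — so {Kp} is the unique smallest valid adjustment set.

{Kp}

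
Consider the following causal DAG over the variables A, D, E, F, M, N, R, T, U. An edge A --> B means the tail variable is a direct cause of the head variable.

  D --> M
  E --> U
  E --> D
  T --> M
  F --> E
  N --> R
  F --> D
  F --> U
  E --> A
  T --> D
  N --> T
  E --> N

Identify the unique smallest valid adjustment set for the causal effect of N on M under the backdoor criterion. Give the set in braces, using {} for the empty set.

{E}

Variables eligible for adjustment (non-descendants of N, excluding N and M): {A, E, F, U}.
Backdoor paths from N to M:
  P1: N <- E <- F -> D <- T -> M
  P2: N <- E <- F -> D -> M
  P3: N <- E -> U <- F -> D <- T -> M
  P4: N <- E -> U <- F -> D -> M
  P5: N <- E -> D <- T -> M
  P6: N <- E -> D -> M
The empty set is not sufficient: P2 (N <- E <- F -> D -> M) has no collider blocking it and no conditioned non-collider, so it is open.
Try {E}:
  P1: blocked at chain node E ∈ conditioning set.
  P2: blocked at chain node E ∈ conditioning set.
  P3: blocked at fork node E ∈ conditioning set.
  P4: blocked at fork node E ∈ conditioning set.
  P5: blocked at fork node E ∈ conditioning set.
  P6: blocked at fork node E ∈ conditioning set.
{E} contains no descendant of N and blocks every backdoor path.
No other singleton works — e.g. {F} leaves P6 open — so {E} is the unique smallest valid adjustment set.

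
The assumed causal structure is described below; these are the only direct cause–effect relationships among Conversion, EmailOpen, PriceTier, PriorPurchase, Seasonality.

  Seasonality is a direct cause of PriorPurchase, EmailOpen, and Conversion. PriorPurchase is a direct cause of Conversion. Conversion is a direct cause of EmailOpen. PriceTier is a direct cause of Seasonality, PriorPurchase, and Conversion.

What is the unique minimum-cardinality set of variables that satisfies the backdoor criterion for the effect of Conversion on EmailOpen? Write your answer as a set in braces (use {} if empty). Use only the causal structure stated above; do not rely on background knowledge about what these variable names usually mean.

Variables eligible for adjustment (non-descendants of Conversion, excluding Conversion and EmailOpen): {PriceTier, PriorPurchase, Seasonality}.
Backdoor paths from Conversion to EmailOpen:
  P1: Conversion <- PriceTier -> Seasonality -> EmailOpen
  P2: Conversion <- PriceTier -> PriorPurchase <- Seasonality -> EmailOpen
  P3: Conversion <- Seasonality -> EmailOpen
  P4: Conversion <- PriorPurchase <- PriceTier -> Seasonality -> EmailOpen
  P5: Conversion <- PriorPurchase <- Seasonality -> EmailOpen
The empty set is not sufficient: P1 (Conversion <- PriceTier -> Seasonality -> EmailOpen) has no collider blocking it and no conditioned non-collider, so it is open.
Try {Seasonality}:
  P1: blocked at chain node Seasonality ∈ conditioning set.
  P2: blocked at collider PriorPurchase (neither it nor any descendant is in the conditioning set).
  P3: blocked at fork node Seasonality ∈ conditioning set.
  P4: blocked at chain node Seasonality ∈ conditioning set.
  P5: blocked at fork node Seasonality ∈ conditioning set.
{Seasonality} contains no descendant of Conversion and blocks every backdoor path.
No other singleton works — e.g. {PriceTier} leaves P3 open — so {Seasonality} is the unique smallest valid adjustment set.

{Seasonality}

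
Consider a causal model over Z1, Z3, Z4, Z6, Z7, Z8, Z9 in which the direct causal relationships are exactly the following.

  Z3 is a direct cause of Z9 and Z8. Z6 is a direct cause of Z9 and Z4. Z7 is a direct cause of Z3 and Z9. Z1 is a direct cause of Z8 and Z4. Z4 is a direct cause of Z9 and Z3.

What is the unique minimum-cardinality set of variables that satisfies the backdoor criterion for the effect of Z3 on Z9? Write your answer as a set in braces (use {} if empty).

Variables eligible for adjustment (non-descendants of Z3, excluding Z3 and Z9): {Z1, Z4, Z6, Z7}.
Backdoor paths from Z3 to Z9:
  P1: Z3 <- Z4 <- Z6 -> Z9
  P2: Z3 <- Z4 -> Z9
  P3: Z3 <- Z7 -> Z9
The empty set is not sufficient: P1 (Z3 <- Z4 <- Z6 -> Z9) has no collider blocking it and no conditioned non-collider, so it is open.
Try {Z4, Z7}:
  P1: blocked at chain node Z4 ∈ conditioning set.
  P2: blocked at fork node Z4 ∈ conditioning set.
  P3: blocked at fork node Z7 ∈ conditioning set.
{Z4, Z7} contains no descendant of Z3 and blocks every backdoor path.
Every element of {Z4, Z7} is needed (dropping Z4 leaves P1 open; dropping Z7 leaves P3 open), so no proper subset is valid.
Among all size-2 subsets of the eligible variables, only {Z4, Z7} blocks every backdoor path, so it is the unique smallest valid adjustment set.

{Z4, Z7}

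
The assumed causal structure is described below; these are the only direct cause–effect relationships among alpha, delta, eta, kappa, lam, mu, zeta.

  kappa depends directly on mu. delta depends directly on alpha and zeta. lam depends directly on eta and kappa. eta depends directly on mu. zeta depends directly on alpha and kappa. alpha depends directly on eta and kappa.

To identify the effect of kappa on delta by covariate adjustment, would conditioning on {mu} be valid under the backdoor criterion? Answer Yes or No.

Yes

Backdoor paths from kappa to delta (paths whose first edge points into kappa):
  P1: kappa <- mu -> eta -> alpha -> zeta -> delta
  P2: kappa <- mu -> eta -> alpha -> delta
Condition 1 (no descendant of kappa in the set): holds — descendants of kappa are {alpha, delta, lam, zeta}; none are in {mu}.
Condition 2 (every backdoor path blocked by {mu}):
  P1: blocked at fork node mu ∈ conditioning set.
  P2: blocked at fork node mu ∈ conditioning set.
{mu} satisfies the backdoor criterion.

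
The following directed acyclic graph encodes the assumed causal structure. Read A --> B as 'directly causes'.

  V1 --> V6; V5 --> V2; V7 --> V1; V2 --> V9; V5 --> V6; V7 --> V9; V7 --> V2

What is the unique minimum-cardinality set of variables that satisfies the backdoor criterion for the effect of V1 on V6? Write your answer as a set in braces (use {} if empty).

{}

Variables eligible for adjustment (non-descendants of V1, excluding V1 and V6): {V2, V5, V7, V9}.
Backdoor paths from V1 to V6:
  P1: V1 <- V7 -> V2 <- V5 -> V6
  P2: V1 <- V7 -> V9 <- V2 <- V5 -> V6
Each backdoor path contains an unconditioned collider, so every path is already blocked with the empty conditioning set:
  P1: blocked at collider V2 (neither it nor any descendant is in the conditioning set).
  P2: blocked at collider V9 (neither it nor any descendant is in the conditioning set).
The empty set is therefore the unique smallest valid set.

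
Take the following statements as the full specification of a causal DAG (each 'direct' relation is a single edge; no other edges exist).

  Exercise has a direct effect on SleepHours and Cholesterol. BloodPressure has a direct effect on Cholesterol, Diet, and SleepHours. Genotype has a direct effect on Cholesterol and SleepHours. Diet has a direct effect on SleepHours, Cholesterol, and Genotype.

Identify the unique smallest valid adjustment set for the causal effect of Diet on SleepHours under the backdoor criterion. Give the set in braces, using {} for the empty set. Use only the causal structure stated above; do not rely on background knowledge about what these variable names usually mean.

{BloodPressure}

Variables eligible for adjustment (non-descendants of Diet, excluding Diet and SleepHours): {BloodPressure, Exercise}.
Backdoor paths from Diet to SleepHours:
  P1: Diet <- BloodPressure -> Cholesterol <- Exercise -> SleepHours
  P2: Diet <- BloodPressure -> Cholesterol <- Genotype -> SleepHours
  P3: Diet <- BloodPressure -> SleepHours
The empty set is not sufficient: P3 (Diet <- BloodPressure -> SleepHours) has no collider blocking it and no conditioned non-collider, so it is open.
Try {BloodPressure}:
  P1: blocked at fork node BloodPressure ∈ conditioning set.
  P2: blocked at fork node BloodPressure ∈ conditioning set.
  P3: blocked at fork node BloodPressure ∈ conditioning set.
{BloodPressure} contains no descendant of Diet and blocks every backdoor path.
No other singleton works — e.g. {Exercise} leaves P3 open — so {BloodPressure} is the unique smallest valid adjustment set.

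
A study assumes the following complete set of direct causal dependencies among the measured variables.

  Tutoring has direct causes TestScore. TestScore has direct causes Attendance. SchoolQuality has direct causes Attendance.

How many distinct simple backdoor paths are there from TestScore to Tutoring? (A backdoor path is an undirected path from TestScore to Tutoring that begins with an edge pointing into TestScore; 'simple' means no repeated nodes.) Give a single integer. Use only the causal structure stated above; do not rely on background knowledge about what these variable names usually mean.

A backdoor path from TestScore to Tutoring is any simple undirected path whose first edge points into TestScore (i.e. leaves TestScore via a parent).
Parents of TestScore: {Attendance}.
No simple path from any parent of TestScore reaches Tutoring without revisiting TestScore, so there are no backdoor paths.

0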